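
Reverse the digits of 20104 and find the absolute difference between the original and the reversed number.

19998

Reverse of 20104 is 40102.
|20104 − 40102| = 19998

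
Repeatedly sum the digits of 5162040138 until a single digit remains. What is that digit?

3

5+1+6+2+0+4+0+1+3+8 = 30
3+0 = 3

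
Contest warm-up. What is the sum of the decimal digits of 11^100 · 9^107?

900

11^100 · 9^107 = 175072134130727725196848360599952691010642098148959620936026052894227974621432919811216726451561009293090186449978042914483580507249640575026264334026784808481721505374082840367524990261537049723524340592969
Sum of its 207 digits: 900.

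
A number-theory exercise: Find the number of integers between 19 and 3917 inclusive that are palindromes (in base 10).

The integers in [19, 3917] that are palindromes (in base 10): 22, 33, 44, 55, 66, 77, …, 3773, 3883.
127 qualify.

127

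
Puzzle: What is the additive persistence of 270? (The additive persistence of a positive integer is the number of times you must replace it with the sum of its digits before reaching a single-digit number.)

1

270 → 9 (1 step)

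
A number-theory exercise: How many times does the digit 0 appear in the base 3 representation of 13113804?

7

13113804 in base 3 is 220200020202110.
The digit 0 appears 7 times.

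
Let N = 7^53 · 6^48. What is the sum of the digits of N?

369

7^53 · 6^48 = 13850203011009518936084924375868548837092188808238960116674319155267894024823898112
Sum of its 83 digits: 369.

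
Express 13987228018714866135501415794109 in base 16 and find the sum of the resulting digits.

13987228018714866135501415794109 in base 16 is B08B2BD72709EDEDFBE96645BD.
Digit sum: 11+0+8+11+2+11+13+7+2+7+0+9+14+13+14+13+15+11+14+9+6+6+4+5+11+13 = 229.

229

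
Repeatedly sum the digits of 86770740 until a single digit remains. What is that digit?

8+6+7+7+0+7+4+0 = 39
3+9 = 12
1+2 = 3
(Equivalently, 86770740 mod 9 = 3.)

3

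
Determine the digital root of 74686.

4

7+4+6+8+6 = 31
3+1 = 4
(Equivalently, 74686 mod 9 = 4.)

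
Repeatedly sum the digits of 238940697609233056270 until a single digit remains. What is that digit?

1

2+3+8+9+4+0+6+9+7+6+0+9+2+3+3+0+5+6+2+7+0 = 91
9+1 = 10
1+0 = 1
(Equivalently, 238940697609233056270 mod 9 = 1.)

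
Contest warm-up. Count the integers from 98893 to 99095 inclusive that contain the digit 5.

39

The integers in [98893, 99095] that contain the digit 5: 98895, 98905, 98915, 98925, 98935, 98945, …, 99085, 99095.
39 qualify.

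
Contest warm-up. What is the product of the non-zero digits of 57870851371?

5×7×8×7×8×5×1×3×7×1 = 1646400

1646400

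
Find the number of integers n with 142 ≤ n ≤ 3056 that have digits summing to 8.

102

The integers in [142, 3056] that have digits summing to 8: 143, 152, 161, 170, 206, 215, …, 3041, 3050.
102 qualify.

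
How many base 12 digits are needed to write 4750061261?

9

4750061261 in base 12 is B06952065, which has 9 digits.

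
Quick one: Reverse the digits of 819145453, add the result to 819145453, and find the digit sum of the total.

Reversal of 819145453 is 354541918; 819145453 + 354541918 = 1173687371.
Digit sum of 1173687371: 1+1+7+3+6+8+7+3+7+1 = 44.

44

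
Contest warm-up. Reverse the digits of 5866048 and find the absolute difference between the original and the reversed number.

2540637

Reverse of 5866048 is 8406685.
|5866048 − 8406685| = 2540637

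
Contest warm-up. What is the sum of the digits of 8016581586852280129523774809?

130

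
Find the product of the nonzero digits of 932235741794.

11430720

9×3×2×2×3×5×7×4×1×7×9×4 = 11430720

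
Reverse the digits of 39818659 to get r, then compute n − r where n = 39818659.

Reverse of 39818659 is 95681893.
39818659 − 95681893 = -55863234

-55863234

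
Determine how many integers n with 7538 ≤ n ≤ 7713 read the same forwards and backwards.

The integers in [7538, 7713] that read the same forwards and backwards: 7557, 7667.
2 qualify.

2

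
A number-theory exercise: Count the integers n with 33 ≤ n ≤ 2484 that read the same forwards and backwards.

The integers in [33, 2484] that read the same forwards and backwards: 33, 44, 55, 66, 77, 88, …, 2332, 2442.
112 qualify.

112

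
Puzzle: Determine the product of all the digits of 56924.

5×6×9×2×4 = 2160

2160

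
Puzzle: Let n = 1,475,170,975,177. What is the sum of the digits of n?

1+4+7+5+1+7+0+9+7+5+1+7+7 = 61

61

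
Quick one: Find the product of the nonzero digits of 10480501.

160

1×4×8×5×1 = 160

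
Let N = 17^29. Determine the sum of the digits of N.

17^29 = 481968572106750915091411825223071697
Sum of its 36 digits: 152.

152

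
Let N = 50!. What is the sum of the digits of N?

50! = 30414093201713378043612608166064768844377641568960512000000000000
Sum of its 65 digits: 216.

216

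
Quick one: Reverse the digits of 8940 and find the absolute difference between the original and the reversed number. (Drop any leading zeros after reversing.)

Reverse of 8940 is 498.
|8940 − 498| = 8442

8442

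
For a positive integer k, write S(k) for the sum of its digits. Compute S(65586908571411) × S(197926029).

S(65586908571411) = 6+5+5+8+6+9+0+8+5+7+1+4+1+1 = 66.
S(197926029) = 1+9+7+9+2+6+0+2+9 = 45.
66 · 45 = 2970.

2970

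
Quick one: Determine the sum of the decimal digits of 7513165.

28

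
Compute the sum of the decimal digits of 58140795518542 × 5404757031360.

117

58140795518542 × 5404757031360 = 314236873387703851755477120
Sum of its 27 digits: 117.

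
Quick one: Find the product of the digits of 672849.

6×7×2×8×4×9 = 24192

24192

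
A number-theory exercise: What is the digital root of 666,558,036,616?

6+6+6+5+5+8+0+3+6+6+1+6 = 58
5+8 = 13
1+3 = 4

4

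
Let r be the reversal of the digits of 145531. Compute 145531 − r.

Reverse of 145531 is 135541.
145531 − 135541 = 9990

9990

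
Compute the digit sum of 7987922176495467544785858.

147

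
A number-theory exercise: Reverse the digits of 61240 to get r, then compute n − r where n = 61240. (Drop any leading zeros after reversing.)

Reverse of 61240 is 4216.
61240 − 4216 = 57024

57024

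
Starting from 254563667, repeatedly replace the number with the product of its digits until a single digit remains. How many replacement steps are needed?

254563667 → 907200 → 0 (2 steps)

2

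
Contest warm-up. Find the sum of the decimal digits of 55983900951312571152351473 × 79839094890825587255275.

203

55983900951312571152351473 × 79839094890825587255275 = 4469703980410425233408447506504545966456173270075
Sum of its 49 digits: 203.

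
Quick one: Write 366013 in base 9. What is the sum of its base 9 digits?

21

366013 in base 9 is 617061.
Digit sum: 6+1+7+0+6+1 = 21.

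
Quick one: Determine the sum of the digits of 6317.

17

6+3+1+7 = 17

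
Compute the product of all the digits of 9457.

1260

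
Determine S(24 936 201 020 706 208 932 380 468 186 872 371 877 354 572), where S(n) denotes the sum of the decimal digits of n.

2+4+9+3+6+2+0+1+0+2+0+7+0+6+2+0+8+9+3+2+3+8+0+4+6+8+1+8+6+8+7+2+3+7+1+8+7+7+3+5+4+5+7+2 = 186

186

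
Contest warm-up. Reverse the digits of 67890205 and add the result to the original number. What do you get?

Reverse of 67890205 is 50209876.
67890205 + 50209876 = 118100081

118100081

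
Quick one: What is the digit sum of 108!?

666

108! = 1324641819451828974499891837121832599810209360673358065686551152497461815091591578895743130235002378688844343005686404521144382704205360039762937774080000000000000000000000000
Sum of its 175 digits: 666.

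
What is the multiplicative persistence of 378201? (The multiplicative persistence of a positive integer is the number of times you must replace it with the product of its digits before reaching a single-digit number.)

1

378201 → 0 (1 step)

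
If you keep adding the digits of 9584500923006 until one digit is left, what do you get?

6

9+5+8+4+5+0+0+9+2+3+0+0+6 = 51
5+1 = 6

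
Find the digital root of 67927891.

6+7+9+2+7+8+9+1 = 49
4+9 = 13
1+3 = 4
(Equivalently, 67927891 mod 9 = 4.)

4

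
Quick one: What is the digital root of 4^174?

1

The digital root of n equals n mod 9 (or 9 when 9 | n), so we need 4^174 mod 9.
4^174 ≡ 1 (mod 9), so the digital root is 1.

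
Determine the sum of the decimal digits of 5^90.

316

5^90 = 807793566946316088741610050849573099185363389551639556884765625
Sum of its 63 digits: 316.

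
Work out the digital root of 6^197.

9

The digital root of n equals n mod 9 (or 9 when 9 | n), so we need 6^197 mod 9.
6^197 ≡ 0 (mod 9), so the digital root is 9.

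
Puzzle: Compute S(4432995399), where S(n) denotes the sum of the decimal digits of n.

57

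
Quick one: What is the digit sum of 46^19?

163

46^19 = 39119996021684678459081876832256
Sum of its 32 digits: 163.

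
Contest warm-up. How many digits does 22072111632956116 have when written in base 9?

18

22072111632956116 in base 9 is 128173767128052521, which has 18 digits.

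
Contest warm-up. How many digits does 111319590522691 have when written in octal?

111319590522691 in base 8 is 3123723451447503, which has 16 digits.

16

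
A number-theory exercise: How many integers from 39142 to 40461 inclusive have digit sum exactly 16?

The integers in [39142, 40461] that have digit sum exactly 16: 39202, 39211, 39220, 39301, 39310, 39400, …, 40444, 40453.
46 qualify.

46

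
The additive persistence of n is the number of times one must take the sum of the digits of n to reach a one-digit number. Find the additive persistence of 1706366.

1706366 → 29 → 11 → 2 (3 steps)

3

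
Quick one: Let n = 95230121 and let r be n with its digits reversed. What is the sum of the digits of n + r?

Reversal of 95230121 is 12103259; 95230121 + 12103259 = 107333380.
Digit sum of 107333380: 1+0+7+3+3+3+3+8+0 = 28.

28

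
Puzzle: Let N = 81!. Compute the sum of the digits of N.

486

81! = 5797126020747367985879734231578109105412357244731625958745865049716390179693892056256184534249745940480000000000000000000
Sum of its 121 digits: 486.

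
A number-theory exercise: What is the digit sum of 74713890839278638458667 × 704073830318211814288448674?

237

74713890839278638458667 × 704073830318211814288448674 = 52604095301187668173294932121963260471865899957558
Sum of its 50 digits: 237.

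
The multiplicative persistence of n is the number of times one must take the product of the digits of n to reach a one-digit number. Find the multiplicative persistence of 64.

64 → 24 → 8 (2 steps)

2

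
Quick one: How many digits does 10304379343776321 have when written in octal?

18

10304379343776321 in base 8 is 444674350632525101, which has 18 digits.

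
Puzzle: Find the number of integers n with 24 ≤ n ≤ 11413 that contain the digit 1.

The integers in [24, 11413] that contain the digit 1: 31, 41, 51, 61, 71, 81, …, 11412, 11413.
4841 qualify.

4841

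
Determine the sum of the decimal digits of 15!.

45

15! = 1307674368000
Sum of its 13 digits: 45.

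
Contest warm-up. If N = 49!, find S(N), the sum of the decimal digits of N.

225

49! = 608281864034267560872252163321295376887552831379210240000000000
Sum of its 63 digits: 225.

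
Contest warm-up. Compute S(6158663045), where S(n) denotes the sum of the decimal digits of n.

44

6+1+5+8+6+6+3+0+4+5 = 44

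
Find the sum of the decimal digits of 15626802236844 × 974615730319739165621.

150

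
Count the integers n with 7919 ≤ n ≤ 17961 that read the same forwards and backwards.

The integers in [7919, 17961] that read the same forwards and backwards: 7997, 8008, 8118, 8228, 8338, 8448, …, 17771, 17871.
100 qualify.

100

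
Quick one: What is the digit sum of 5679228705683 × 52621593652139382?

126

5679228705683 × 52621593652139382 = 298850065208016311379771507906
Sum of its 30 digits: 126.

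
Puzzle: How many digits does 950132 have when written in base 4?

950132 in base 4 is 3213331310, which has 10 digits.

10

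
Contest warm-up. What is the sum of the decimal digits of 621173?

6+2+1+1+7+3 = 20

20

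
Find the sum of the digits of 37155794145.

3+7+1+5+5+7+9+4+1+4+5 = 51

51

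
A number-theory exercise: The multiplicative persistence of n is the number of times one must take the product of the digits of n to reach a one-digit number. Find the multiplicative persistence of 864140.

1

864140 → 0 (1 step)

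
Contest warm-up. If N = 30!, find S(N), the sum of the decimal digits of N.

117

30! = 265252859812191058636308480000000
Sum of its 33 digits: 117.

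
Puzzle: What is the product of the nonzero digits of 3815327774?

3×8×1×5×3×2×7×7×7×4 = 987840

987840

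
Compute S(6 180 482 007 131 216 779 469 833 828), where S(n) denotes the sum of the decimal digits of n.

6+1+8+0+4+8+2+0+0+7+1+3+1+2+1+6+7+7+9+4+6+9+8+3+3+8+2+8 = 124

124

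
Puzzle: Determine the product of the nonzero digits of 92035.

270

9×2×3×5 = 270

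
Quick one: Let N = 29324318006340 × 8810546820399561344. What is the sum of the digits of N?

29324318006340 × 8810546820399561344 = 258363276771144490753296610920960
Sum of its 33 digits: 144.

144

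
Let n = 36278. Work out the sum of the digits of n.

3+6+2+7+8 = 26

26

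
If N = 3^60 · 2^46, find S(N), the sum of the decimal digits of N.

189

3^60 · 2^46 = 2983012572063553313557296891709875724222464
Sum of its 43 digits: 189.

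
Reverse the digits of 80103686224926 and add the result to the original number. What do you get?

Reverse of 80103686224926 is 62942268630108.
80103686224926 + 62942268630108 = 143045954855034

143045954855034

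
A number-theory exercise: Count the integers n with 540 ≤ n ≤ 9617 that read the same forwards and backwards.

The integers in [540, 9617] that read the same forwards and backwards: 545, 555, 565, 575, 585, 595, …, 9449, 9559.
132 qualify.

132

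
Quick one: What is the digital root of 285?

6

2+8+5 = 15
1+5 = 6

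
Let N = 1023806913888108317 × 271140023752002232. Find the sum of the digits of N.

1023806913888108317 × 271140023752002232 = 277595030949085792878760543641763544
Sum of its 36 digits: 179.

179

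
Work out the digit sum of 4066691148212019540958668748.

4+0+6+6+6+9+1+1+4+8+2+1+2+0+1+9+5+4+0+9+5+8+6+6+8+7+4+8 = 130

130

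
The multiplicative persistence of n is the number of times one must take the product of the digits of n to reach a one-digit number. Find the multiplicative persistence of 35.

2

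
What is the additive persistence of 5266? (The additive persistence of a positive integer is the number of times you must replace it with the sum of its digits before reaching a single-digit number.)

3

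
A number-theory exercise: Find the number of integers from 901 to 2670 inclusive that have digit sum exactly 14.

139

The integers in [901, 2670] that have digit sum exactly 14: 905, 914, 923, 932, 941, 950, …, 2651, 2660.
139 qualify.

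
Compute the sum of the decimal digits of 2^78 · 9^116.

2^78 · 9^116 = 148754720661719991591096317607478908157161201452203611818318495367339826438097525048804976280809291239860995913946962694465332659093504
Sum of its 135 digits: 630.

630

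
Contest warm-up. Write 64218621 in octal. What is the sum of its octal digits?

64218621 in base 8 is 364762775.
Digit sum: 3+6+4+7+6+2+7+7+5 = 47.

47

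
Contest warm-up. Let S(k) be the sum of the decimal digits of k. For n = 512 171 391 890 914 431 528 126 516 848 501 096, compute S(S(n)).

First digit sum: 146.
1+4+6 = 11.

11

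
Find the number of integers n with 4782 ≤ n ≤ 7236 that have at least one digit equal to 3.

630

The integers in [4782, 7236] that have at least one digit equal to 3: 4783, 4793, 4803, 4813, 4823, 4830, …, 7235, 7236.
630 qualify.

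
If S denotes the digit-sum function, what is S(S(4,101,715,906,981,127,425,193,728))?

First digit sum: 103.
1+0+3 = 4.

4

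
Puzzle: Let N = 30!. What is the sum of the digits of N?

117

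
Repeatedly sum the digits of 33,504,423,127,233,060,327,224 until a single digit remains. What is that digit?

5

3+3+5+0+4+4+2+3+1+2+7+2+3+3+0+6+0+3+2+7+2+2+4 = 68
6+8 = 14
1+4 = 5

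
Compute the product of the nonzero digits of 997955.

9×9×7×9×5×5 = 127575

127575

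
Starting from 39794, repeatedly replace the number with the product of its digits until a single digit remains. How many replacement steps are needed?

39794 → 6804 → 0 (2 steps)

2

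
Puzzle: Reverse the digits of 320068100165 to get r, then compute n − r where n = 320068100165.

Reverse of 320068100165 is 561001860023.
320068100165 − 561001860023 = -240933759858

-240933759858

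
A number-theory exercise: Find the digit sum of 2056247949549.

2+0+5+6+2+4+7+9+4+9+5+4+9 = 66

66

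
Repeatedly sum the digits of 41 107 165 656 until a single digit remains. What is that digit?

4+1+1+0+7+1+6+5+6+5+6 = 42
4+2 = 6
(Equivalently, 41 107 165 656 mod 9 = 6.)

6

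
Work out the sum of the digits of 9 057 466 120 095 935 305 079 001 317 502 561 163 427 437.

163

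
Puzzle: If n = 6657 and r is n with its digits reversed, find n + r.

14223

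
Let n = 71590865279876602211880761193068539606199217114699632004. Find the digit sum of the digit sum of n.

9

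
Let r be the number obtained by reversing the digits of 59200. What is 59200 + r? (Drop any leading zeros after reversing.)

59495

Reverse of 59200 is 295.
59200 + 295 = 59495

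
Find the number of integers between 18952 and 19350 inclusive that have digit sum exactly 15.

18

The integers in [18952, 19350] that have digit sum exactly 15: 19005, 19014, 19023, 19032, 19041, 19050, …, 19311, 19320.
18 qualify.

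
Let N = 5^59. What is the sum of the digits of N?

191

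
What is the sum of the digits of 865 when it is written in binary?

5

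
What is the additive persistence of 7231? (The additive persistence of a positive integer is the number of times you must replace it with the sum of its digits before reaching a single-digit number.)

2

7231 → 13 → 4 (2 steps)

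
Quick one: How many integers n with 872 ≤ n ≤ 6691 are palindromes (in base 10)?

The integers in [872, 6691] that are palindromes (in base 10): 878, 888, 898, 909, 919, 929, …, 6556, 6666.
70 qualify.

70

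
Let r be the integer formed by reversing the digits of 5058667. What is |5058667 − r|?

Reverse of 5058667 is 7668505.
|5058667 − 7668505| = 2609838

2609838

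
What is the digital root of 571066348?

5+7+1+0+6+6+3+4+8 = 40
4+0 = 4

4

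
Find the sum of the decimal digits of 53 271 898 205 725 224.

72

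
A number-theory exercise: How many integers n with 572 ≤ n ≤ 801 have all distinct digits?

167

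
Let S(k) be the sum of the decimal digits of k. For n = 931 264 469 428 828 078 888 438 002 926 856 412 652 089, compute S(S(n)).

7

First digit sum: 205.
2+0+5 = 7.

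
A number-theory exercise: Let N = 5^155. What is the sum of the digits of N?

5^155 = 2189528850507526673318327473890493955125409284182055893370419193577798566696657189822872169315814971923828125
Sum of its 109 digits: 533.

533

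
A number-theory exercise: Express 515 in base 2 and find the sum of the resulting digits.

515 in base 2 is 1000000011.
Digit sum: 1+0+0+0+0+0+0+0+1+1 = 3.

3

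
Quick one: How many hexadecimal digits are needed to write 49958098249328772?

49958098249328772 in base 16 is B17CA02BCE2884, which has 14 digits.

14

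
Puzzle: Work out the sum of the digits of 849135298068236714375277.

117

8+4+9+1+3+5+2+9+8+0+6+8+2+3+6+7+1+4+3+7+5+2+7+7 = 117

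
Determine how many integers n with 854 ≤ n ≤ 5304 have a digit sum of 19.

292

The integers in [854, 5304] that have a digit sum of 19: 856, 865, 874, 883, 892, 919, …, 5284, 5293.
292 qualify.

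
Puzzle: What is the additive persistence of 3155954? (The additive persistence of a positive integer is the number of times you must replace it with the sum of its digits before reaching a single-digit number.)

2

3155954 → 32 → 5 (2 steps)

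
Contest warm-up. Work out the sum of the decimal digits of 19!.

45

19! = 121645100408832000
Sum of its 18 digits: 45.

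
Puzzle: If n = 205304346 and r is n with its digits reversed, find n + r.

848707848

Reverse of 205304346 is 643403502.
205304346 + 643403502 = 848707848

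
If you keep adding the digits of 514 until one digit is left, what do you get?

1

5+1+4 = 10
1+0 = 1
(Equivalently, 514 mod 9 = 1.)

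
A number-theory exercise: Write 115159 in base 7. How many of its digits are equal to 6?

2

115159 in base 7 is 656512.
The digit 6 appears 2 times.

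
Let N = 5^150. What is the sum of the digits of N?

451

5^150 = 700649232162408535461864791644958065640130970938257885878534141944895541342930300743319094181060791015625
Sum of its 105 digits: 451.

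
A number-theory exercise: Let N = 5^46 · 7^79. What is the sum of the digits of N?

442

5^46 · 7^79 = 822934672221606166270156606584591863973498802380636085651995148444797223419300280511379241943359375
Sum of its 99 digits: 442.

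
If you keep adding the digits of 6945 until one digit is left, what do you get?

6+9+4+5 = 24
2+4 = 6
(Equivalently, 6945 mod 9 = 6.)

6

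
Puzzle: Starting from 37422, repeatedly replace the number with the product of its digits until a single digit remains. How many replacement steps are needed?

37422 → 336 → 54 → 20 → 0 (4 steps)

4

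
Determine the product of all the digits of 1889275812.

645120

1×8×8×9×2×7×5×8×1×2 = 645120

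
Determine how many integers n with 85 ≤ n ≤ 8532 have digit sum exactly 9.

The integers in [85, 8532] that have digit sum exactly 9: 90, 108, 117, 126, 135, 144, …, 8010, 8100.
210 qualify.

210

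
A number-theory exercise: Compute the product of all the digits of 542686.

5×4×2×6×8×6 = 11520

11520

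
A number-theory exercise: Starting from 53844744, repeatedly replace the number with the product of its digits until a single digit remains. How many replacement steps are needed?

53844744 → 215040 → 0 (2 steps)

2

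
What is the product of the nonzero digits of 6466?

864

6×4×6×6 = 864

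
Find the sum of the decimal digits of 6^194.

666

6^194 = 9148345846451204578124461838108147555362413094875030639049191506668229800017569852089166223867393203378189631916069312220388915477486180606653283434496
Sum of its 151 digits: 666.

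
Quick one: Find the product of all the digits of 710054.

0

7×1×0×0×5×4 = 0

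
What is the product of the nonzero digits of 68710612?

4032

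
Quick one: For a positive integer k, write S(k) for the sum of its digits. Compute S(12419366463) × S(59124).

945

S(12419366463) = 1+2+4+1+9+3+6+6+4+6+3 = 45.
S(59124) = 5+9+1+2+4 = 21.
45 · 21 = 945.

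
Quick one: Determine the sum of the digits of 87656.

8+7+6+5+6 = 32

32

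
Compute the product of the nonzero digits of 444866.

4×4×4×8×6×6 = 18432

18432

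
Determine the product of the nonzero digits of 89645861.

8×9×6×4×5×8×6×1 = 414720

414720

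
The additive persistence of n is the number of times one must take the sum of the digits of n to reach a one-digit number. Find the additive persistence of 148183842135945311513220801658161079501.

148183842135945311513220801658161079501 → 142 → 7 (2 steps)

2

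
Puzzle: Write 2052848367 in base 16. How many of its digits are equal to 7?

1

2052848367 in base 16 is 7A5BFAEF.
The digit 7 appears 1 time.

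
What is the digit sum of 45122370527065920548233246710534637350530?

149

4+5+1+2+2+3+7+0+5+2+7+0+6+5+9+2+0+5+4+8+2+3+3+2+4+6+7+1+0+5+3+4+6+3+7+3+5+0+5+3+0 = 149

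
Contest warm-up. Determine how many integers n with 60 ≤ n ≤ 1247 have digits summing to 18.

60

The integers in [60, 1247] that have digits summing to 18: 99, 189, 198, 279, 288, 297, …, 1188, 1197.
60 qualify.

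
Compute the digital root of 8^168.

The digital root of n equals n mod 9 (or 9 when 9 | n), so we need 8^168 mod 9.
8^168 ≡ 1 (mod 9), so the digital root is 1.

1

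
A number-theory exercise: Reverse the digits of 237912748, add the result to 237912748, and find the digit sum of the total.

32

Reversal of 237912748 is 847219732; 237912748 + 847219732 = 1085132480.
Digit sum of 1085132480: 1+0+8+5+1+3+2+4+8+0 = 32.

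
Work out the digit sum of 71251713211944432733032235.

85

7+1+2+5+1+7+1+3+2+1+1+9+4+4+4+3+2+7+3+3+0+3+2+2+3+5 = 85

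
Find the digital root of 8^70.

1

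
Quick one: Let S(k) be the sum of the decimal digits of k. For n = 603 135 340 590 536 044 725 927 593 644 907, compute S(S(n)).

First digit sum: 140.
1+4+0 = 5.

5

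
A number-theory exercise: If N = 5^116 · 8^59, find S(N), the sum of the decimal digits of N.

74

5^116 · 8^59 = 230584300921369395200000000000000000000000000000000000000000000000000000000000000000000000000000000000000000000000000000000000000000000
Sum of its 135 digits: 74.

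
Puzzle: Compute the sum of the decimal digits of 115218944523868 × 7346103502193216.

167

115218944523868 × 7346103502193216 = 846410291885792580970859679488
Sum of its 30 digits: 167.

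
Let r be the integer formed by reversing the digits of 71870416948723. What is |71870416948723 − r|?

Reverse of 71870416948723 is 32784961407817.
|71870416948723 − 32784961407817| = 39085455540906

39085455540906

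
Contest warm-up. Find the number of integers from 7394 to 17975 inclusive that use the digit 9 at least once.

3616

The integers in [7394, 17975] that use the digit 9 at least once: 7394, 7395, 7396, 7397, 7398, 7399, …, 17974, 17975.
3616 qualify.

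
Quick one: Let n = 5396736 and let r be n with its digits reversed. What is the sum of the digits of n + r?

33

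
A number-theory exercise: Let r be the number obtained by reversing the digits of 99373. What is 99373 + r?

136772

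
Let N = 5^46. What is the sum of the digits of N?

112

5^46 = 142108547152020037174224853515625
Sum of its 33 digits: 112.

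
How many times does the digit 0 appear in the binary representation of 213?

3

213 in base 2 is 11010101.
The digit 0 appears 3 times.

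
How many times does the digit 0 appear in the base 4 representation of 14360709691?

14360709691 in base 4 is 31113331300220323.
The digit 0 appears 3 times.

3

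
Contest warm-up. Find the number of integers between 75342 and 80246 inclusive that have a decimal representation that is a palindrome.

The integers in [75342, 80246] that have a decimal representation that is a palindrome: 75357, 75457, 75557, 75657, 75757, 75857, …, 80108, 80208.
50 qualify.

50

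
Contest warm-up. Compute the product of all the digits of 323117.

126

3×2×3×1×1×7 = 126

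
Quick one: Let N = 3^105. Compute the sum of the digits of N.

3^105 = 125236737537878753441860054533045969266612127846243
Sum of its 51 digits: 225.

225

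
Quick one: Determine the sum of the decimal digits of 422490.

4+2+2+4+9+0 = 21

21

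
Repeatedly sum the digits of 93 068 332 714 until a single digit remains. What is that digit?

9+3+0+6+8+3+3+2+7+1+4 = 46
4+6 = 10
1+0 = 1

1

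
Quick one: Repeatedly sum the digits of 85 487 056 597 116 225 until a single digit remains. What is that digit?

8+5+4+8+7+0+5+6+5+9+7+1+1+6+2+2+5 = 81
8+1 = 9

9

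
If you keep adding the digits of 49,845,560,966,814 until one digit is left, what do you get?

3

4+9+8+4+5+5+6+0+9+6+6+8+1+4 = 75
7+5 = 12
1+2 = 3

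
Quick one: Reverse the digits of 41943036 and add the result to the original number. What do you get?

Reverse of 41943036 is 63034914.
41943036 + 63034914 = 104977950

104977950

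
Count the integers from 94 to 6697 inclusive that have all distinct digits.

3509

The integers in [94, 6697] that have all distinct digits: 94, 95, 96, 97, 98, 102, …, 6597, 6598.
3509 qualify.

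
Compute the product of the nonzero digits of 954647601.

9×5×4×6×4×7×6×1 = 181440

181440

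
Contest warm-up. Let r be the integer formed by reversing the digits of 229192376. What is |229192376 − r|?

444099546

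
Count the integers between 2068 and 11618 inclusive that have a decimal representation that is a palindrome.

96

The integers in [2068, 11618] that have a decimal representation that is a palindrome: 2112, 2222, 2332, 2442, 2552, 2662, …, 11511, 11611.
96 qualify.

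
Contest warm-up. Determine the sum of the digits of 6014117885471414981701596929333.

6+0+1+4+1+1+7+8+8+5+4+7+1+4+1+4+9+8+1+7+0+1+5+9+6+9+2+9+3+3+3 = 137

137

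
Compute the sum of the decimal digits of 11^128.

11^128 = 19873012250342044933876323243536725795573361572335445760471484541737760392533800435569122898705703960201510224425798062253366862190081
Sum of its 134 digits: 553.

553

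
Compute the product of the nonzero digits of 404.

16

4×4 = 16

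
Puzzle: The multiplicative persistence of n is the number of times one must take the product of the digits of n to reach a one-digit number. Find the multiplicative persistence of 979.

3

979 → 567 → 210 → 0 (3 steps)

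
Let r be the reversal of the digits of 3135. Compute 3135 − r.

Reverse of 3135 is 5313.
3135 − 5313 = -2178

-2178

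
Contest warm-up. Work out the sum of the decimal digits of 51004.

10

5+1+0+0+4 = 10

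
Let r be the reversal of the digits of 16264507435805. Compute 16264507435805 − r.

Reverse of 16264507435805 is 50853470546261.
16264507435805 − 50853470546261 = -34588963110456

-34588963110456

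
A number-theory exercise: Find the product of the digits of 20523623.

0

2×0×5×2×3×6×2×3 = 0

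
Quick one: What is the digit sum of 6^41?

126

6^41 = 80204967233062404407033075859456
Sum of its 32 digits: 126.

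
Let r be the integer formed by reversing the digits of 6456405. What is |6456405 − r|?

1409859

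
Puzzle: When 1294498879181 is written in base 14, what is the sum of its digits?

66

1294498879181 in base 14 is 46922B1D43B.
Digit sum: 4+6+9+2+2+11+1+13+4+3+11 = 66.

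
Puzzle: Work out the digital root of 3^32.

The digital root of n equals n mod 9 (or 9 when 9 | n), so we need 3^32 mod 9.
3^32 ≡ 0 (mod 9), so the digital root is 9.

9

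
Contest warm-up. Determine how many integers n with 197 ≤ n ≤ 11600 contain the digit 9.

The integers in [197, 11600] that contain the digit 9: 197, 198, 199, 209, 219, 229, …, 11598, 11599.
3789 qualify.

3789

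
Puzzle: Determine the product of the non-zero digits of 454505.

4×5×4×5×5 = 2000

2000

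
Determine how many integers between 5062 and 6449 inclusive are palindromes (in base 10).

14

The integers in [5062, 6449] that are palindromes (in base 10): 5115, 5225, 5335, 5445, 5555, 5665, …, 6336, 6446.
14 qualify.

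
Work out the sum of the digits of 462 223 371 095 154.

54

4+6+2+2+2+3+3+7+1+0+9+5+1+5+4 = 54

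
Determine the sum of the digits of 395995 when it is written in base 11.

395995 in base 11 is 250576.
Digit sum: 2+5+0+5+7+6 = 25.

25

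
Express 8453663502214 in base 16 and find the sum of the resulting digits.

8453663502214 in base 16 is 7B0459C2F86.
Digit sum: 7+11+0+4+5+9+12+2+15+8+6 = 79.

79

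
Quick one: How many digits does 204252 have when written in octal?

6

204252 in base 8 is 616734, which has 6 digits.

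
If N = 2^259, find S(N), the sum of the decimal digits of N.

2^259 = 926336713898529563388567880069503262826159877325124512315660672063305037119488
Sum of its 78 digits: 353.

353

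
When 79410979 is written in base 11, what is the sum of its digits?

79410979 in base 11 is 4090970A.
Digit sum: 4+0+9+0+9+7+0+10 = 39.

39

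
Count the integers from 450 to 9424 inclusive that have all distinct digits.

The integers in [450, 9424] that have all distinct digits: 450, 451, 452, 453, 456, 457, …, 9421, 9423.
4673 qualify.

4673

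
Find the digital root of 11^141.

8

The digital root of n equals n mod 9 (or 9 when 9 | n), so we need 11^141 mod 9.
11^141 ≡ 8 (mod 9), so the digital root is 8.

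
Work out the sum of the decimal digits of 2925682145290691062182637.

2+9+2+5+6+8+2+1+4+5+2+9+0+6+9+1+0+6+2+1+8+2+6+3+7 = 106

106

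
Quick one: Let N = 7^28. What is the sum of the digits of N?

133

7^28 = 459986536544739960976801
Sum of its 24 digits: 133.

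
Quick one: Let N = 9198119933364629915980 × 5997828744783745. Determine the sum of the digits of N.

130

9198119933364629915980 × 5997828744783745 = 55168748134302722450162010802619745100
Sum of its 38 digits: 130.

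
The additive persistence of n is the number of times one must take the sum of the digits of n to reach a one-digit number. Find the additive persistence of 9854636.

2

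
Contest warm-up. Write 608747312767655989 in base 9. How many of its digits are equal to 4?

3

608747312767655989 in base 9 is 4044573322213220531.
The digit 4 appears 3 times.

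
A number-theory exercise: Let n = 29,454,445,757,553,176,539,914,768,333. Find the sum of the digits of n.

2+9+4+5+4+4+4+5+7+5+7+5+5+3+1+7+6+5+3+9+9+1+4+7+6+8+3+3+3 = 144

144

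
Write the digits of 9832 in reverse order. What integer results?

Reversing 9832 gives 2389.

2389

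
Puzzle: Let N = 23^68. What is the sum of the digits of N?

448

23^68 = 395815547546888589884785370897911374203232682951121784754739562406761602882294255015821358881
Sum of its 93 digits: 448.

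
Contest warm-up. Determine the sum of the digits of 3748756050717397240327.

97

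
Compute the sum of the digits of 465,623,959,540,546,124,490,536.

4+6+5+6+2+3+9+5+9+5+4+0+5+4+6+1+2+4+4+9+0+5+3+6 = 107

107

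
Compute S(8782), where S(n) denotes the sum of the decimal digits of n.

25

8+7+8+2 = 25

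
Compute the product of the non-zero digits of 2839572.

30240

2×8×3×9×5×7×2 = 30240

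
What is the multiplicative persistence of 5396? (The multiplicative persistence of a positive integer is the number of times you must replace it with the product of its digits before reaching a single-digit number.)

2

5396 → 810 → 0 (2 steps)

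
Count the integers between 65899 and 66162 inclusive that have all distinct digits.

The integers in [65899, 66162] that have all distinct digits: 65901, 65902, 65903, 65904, 65907, 65908, …, 65984, 65987.
42 qualify.

42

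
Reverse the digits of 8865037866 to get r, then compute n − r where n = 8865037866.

Reverse of 8865037866 is 6687305688.
8865037866 − 6687305688 = 2177732178

2177732178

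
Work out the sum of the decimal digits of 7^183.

604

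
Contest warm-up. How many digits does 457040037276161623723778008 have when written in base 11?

457040037276161623723778008 in base 11 is 4244609905433237A538A1A42A, which has 26 digits.

26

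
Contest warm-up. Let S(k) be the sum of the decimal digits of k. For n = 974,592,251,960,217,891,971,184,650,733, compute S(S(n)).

First digit sum: 141.
1+4+1 = 6.

6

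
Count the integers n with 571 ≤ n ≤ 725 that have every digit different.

116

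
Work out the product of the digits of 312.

6

3×1×2 = 6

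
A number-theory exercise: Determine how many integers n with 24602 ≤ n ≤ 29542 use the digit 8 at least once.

The integers in [24602, 29542] that use the digit 8 at least once: 24608, 24618, 24628, 24638, 24648, 24658, …, 29528, 29538.
2069 qualify.

2069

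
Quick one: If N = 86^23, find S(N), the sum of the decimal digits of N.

155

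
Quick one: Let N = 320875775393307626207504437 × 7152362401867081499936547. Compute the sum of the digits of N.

252

320875775393307626207504437 × 7152362401867081499936547 = 2295019831593039901334448695156883946684870720959039
Sum of its 52 digits: 252.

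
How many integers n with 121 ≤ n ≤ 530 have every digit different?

The integers in [121, 530] that have every digit different: 123, 124, 125, 126, 127, 128, …, 529, 530.
304 qualify.

304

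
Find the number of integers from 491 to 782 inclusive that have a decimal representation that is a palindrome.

The integers in [491, 782] that have a decimal representation that is a palindrome: 494, 505, 515, 525, 535, 545, …, 767, 777.
29 qualify.

29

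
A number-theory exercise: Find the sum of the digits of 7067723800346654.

68

7+0+6+7+7+2+3+8+0+0+3+4+6+6+5+4 = 68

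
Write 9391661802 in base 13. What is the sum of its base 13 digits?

54

9391661802 in base 13 is B68962543.
Digit sum: 11+6+8+9+6+2+5+4+3 = 54.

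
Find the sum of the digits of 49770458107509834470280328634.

4+9+7+7+0+4+5+8+1+0+7+5+0+9+8+3+4+4+7+0+2+8+0+3+2+8+6+3+4 = 128

128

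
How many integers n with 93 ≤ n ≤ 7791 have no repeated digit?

The integers in [93, 7791] that have no repeated digit: 93, 94, 95, 96, 97, 98, …, 7695, 7698.
4070 qualify.

4070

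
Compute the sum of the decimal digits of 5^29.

83

5^29 = 186264514923095703125
Sum of its 21 digits: 83.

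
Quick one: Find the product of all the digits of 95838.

8640

9×5×8×3×8 = 8640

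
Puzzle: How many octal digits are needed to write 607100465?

607100465 in base 8 is 4413717061, which has 10 digits.

10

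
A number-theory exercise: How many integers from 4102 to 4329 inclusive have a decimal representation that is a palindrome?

The integers in [4102, 4329] that have a decimal representation that is a palindrome: 4114, 4224.
2 qualify.

2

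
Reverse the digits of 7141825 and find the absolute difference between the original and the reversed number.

Reverse of 7141825 is 5281417.
|7141825 − 5281417| = 1860408

1860408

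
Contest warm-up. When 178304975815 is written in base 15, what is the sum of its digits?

85

178304975815 in base 15 is 49889D8E2A.
Digit sum: 4+9+8+8+9+13+8+14+2+10 = 85.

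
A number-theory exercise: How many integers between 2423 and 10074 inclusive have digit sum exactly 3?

4

The integers in [2423, 10074] that have digit sum exactly 3: 3000, 10002, 10011, 10020.
4 qualify.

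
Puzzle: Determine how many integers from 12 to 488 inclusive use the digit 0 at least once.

83

The integers in [12, 488] that use the digit 0 at least once: 20, 30, 40, 50, 60, 70, …, 470, 480.
83 qualify.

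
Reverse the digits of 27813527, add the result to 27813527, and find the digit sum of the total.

34

Reversal of 27813527 is 72531872; 27813527 + 72531872 = 100345399.
Digit sum of 100345399: 1+0+0+3+4+5+3+9+9 = 34.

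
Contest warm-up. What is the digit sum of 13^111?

13^111 = 4443366189418546455356123568209062184833735738464729529085598664937297538206181887949649031784926231934960580287550545372037
Sum of its 124 digits: 595.

595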